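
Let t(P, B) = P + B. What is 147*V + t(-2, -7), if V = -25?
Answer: -3684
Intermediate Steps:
t(P, B) = B + P
147*V + t(-2, -7) = 147*(-25) + (-7 - 2) = -3675 - 9 = -3684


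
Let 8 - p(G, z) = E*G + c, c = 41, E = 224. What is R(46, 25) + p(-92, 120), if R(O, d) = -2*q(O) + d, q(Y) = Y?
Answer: 20508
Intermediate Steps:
p(G, z) = -33 - 224*G (p(G, z) = 8 - (224*G + 41) = 8 - (41 + 224*G) = 8 + (-41 - 224*G) = -33 - 224*G)
R(O, d) = d - 2*O (R(O, d) = -2*O + d = d - 2*O)
R(46, 25) + p(-92, 120) = (25 - 2*46) + (-33 - 224*(-92)) = (25 - 92) + (-33 + 20608) = -67 + 20575 = 20508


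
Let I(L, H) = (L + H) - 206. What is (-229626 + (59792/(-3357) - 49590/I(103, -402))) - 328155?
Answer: -189092296783/339057 ≈ -5.5770e+5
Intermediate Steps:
I(L, H) = -206 + H + L (I(L, H) = (H + L) - 206 = -206 + H + L)
(-229626 + (59792/(-3357) - 49590/I(103, -402))) - 328155 = (-229626 + (59792/(-3357) - 49590/(-206 - 402 + 103))) - 328155 = (-229626 + (59792*(-1/3357) - 49590/(-505))) - 328155 = (-229626 + (-59792/3357 - 49590*(-1/505))) - 328155 = (-229626 + (-59792/3357 + 9918/101)) - 328155 = (-229626 + 27255734/339057) - 328155 = -77829046948/339057 - 328155 = -189092296783/339057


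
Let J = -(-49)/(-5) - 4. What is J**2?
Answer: 4761/25 ≈ 190.44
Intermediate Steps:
J = -69/5 (J = -(-49)*(-1)/5 - 4 = -7*7/5 - 4 = -49/5 - 4 = -69/5 ≈ -13.800)
J**2 = (-69/5)**2 = 4761/25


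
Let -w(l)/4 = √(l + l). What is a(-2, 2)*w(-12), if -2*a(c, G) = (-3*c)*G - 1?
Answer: 44*I*√6 ≈ 107.78*I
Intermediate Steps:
w(l) = -4*√2*√l (w(l) = -4*√(l + l) = -4*√2*√l)
a(c, G) = ½ + 3*G*c/2 (a(c, G) = -((-3*c)*G - 1)/2 = -(-3*G*c - 1)/2 = -(-1 - 3*G*c)/2 = ½ + 3*G*c/2)
a(-2, 2)*w(-12) = (½ + (3/2)*2*(-2))*(-4*√2*√(-12)) = (½ - 6)*(-4*√2*2*I*√3) = -(-44)*I*√6 = 44*I*√6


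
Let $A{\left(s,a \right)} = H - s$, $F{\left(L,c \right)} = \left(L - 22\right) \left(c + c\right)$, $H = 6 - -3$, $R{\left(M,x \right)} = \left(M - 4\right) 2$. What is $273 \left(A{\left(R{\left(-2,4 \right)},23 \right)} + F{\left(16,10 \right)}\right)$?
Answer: $-27027$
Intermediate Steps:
$R{\left(M,x \right)} = -8 + 2 M$ ($R{\left(M,x \right)} = \left(-4 + M\right) 2 = -8 + 2 M$)
$H = 9$ ($H = 6 + 3 = 9$)
$F{\left(L,c \right)} = 2 c \left(-22 + L\right)$ ($F{\left(L,c \right)} = \left(-22 + L\right) 2 c = 2 c \left(-22 + L\right)$)
$A{\left(s,a \right)} = 9 - s$
$273 \left(A{\left(R{\left(-2,4 \right)},23 \right)} + F{\left(16,10 \right)}\right) = 273 \left(\left(9 - \left(-8 + 2 \left(-2\right)\right)\right) + 2 \cdot 10 \left(-22 + 16\right)\right) = 273 \left(\left(9 - \left(-8 - 4\right)\right) + 2 \cdot 10 \left(-6\right)\right) = 273 \left(\left(9 - -12\right) - 120\right) = 273 \left(\left(9 + 12\right) - 120\right) = 273 \left(21 - 120\right) = 273 \left(-99\right) = -27027$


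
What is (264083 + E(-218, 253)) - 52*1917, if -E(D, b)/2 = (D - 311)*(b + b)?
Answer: 699747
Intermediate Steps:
E(D, b) = -4*b*(-311 + D) (E(D, b) = -2*(D - 311)*(b + b) = -2*(-311 + D)*2*b = -4*b*(-311 + D))
(264083 + E(-218, 253)) - 52*1917 = (264083 + 4*253*(311 - 1*(-218))) - 52*1917 = (264083 + 4*253*(311 + 218)) - 99684 = (264083 + 4*253*529) - 99684 = (264083 + 535348) - 99684 = 799431 - 99684 = 699747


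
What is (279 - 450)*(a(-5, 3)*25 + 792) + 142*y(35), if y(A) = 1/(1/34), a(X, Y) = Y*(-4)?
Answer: -79304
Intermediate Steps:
a(X, Y) = -4*Y
y(A) = 34 (y(A) = 1/(1/34) = 34)
(279 - 450)*(a(-5, 3)*25 + 792) + 142*y(35) = (279 - 450)*(-4*3*25 + 792) + 142*34 = -171*(-12*25 + 792) + 4828 = -171*(-300 + 792) + 4828 = -171*492 + 4828 = -84132 + 4828 = -79304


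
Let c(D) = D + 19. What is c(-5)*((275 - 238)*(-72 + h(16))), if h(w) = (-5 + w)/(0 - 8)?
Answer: -152033/4 ≈ -38008.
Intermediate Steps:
h(w) = 5/8 - w/8 (h(w) = (-5 + w)/(-8) = (-5 + w)*(-⅛) = 5/8 - w/8)
c(D) = 19 + D
c(-5)*((275 - 238)*(-72 + h(16))) = (19 - 5)*((275 - 238)*(-72 + (5/8 - ⅛*16))) = 14*(37*(-72 + (5/8 - 2))) = 14*(37*(-72 - 11/8)) = 14*(37*(-587/8)) = 14*(-21719/8) = -152033/4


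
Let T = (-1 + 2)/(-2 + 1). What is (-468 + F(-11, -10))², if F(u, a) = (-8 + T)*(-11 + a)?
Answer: 77841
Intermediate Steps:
T = -1 (T = 1/(-1) = 1*(-1) = -1)
F(u, a) = 99 - 9*a (F(u, a) = (-8 - 1)*(-11 + a) = -9*(-11 + a) = 99 - 9*a)
(-468 + F(-11, -10))² = (-468 + (99 - 9*(-10)))² = (-468 + (99 + 90))² = (-468 + 189)² = (-279)² = 77841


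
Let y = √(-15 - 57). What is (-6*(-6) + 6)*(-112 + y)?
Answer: -4704 + 252*I*√2 ≈ -4704.0 + 356.38*I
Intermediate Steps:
y = 6*I*√2 (y = √(-72) = 6*I*√2 ≈ 8.4853*I)
(-6*(-6) + 6)*(-112 + y) = (-6*(-6) + 6)*(-112 + 6*I*√2) = (36 + 6)*(-112 + 6*I*√2) = 42*(-112 + 6*I*√2) = -4704 + 252*I*√2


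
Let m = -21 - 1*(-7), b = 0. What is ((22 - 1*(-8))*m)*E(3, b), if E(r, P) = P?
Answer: 0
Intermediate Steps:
m = -14 (m = -21 + 7 = -14)
((22 - 1*(-8))*m)*E(3, b) = ((22 - 1*(-8))*(-14))*0 = ((22 + 8)*(-14))*0 = (30*(-14))*0 = -420*0 = 0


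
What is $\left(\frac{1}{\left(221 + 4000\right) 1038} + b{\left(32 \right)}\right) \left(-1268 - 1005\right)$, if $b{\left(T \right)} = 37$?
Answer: $- \frac{368479955471}{4381398} \approx -84101.0$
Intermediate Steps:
$\left(\frac{1}{\left(221 + 4000\right) 1038} + b{\left(32 \right)}\right) \left(-1268 - 1005\right) = \left(\frac{1}{\left(221 + 4000\right) 1038} + 37\right) \left(-1268 - 1005\right) = \left(\frac{1}{4221} \cdot \frac{1}{1038} + 37\right) \left(-2273\right) = \left(\frac{1}{4381398} + 37\right) \left(-2273\right) = \frac{162111727}{4381398} \left(-2273\right) = - \frac{368479955471}{4381398}$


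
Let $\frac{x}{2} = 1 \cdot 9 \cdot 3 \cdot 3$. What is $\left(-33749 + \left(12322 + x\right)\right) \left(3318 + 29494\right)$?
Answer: $-697747180$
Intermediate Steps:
$x = 162$ ($x = 2 \cdot 1 \cdot 9 \cdot 3 \cdot 3 = 2 \cdot 9 \cdot 9 = 2 \cdot 81 = 162$)
$\left(-33749 + \left(12322 + x\right)\right) \left(3318 + 29494\right) = \left(-33749 + \left(12322 + 162\right)\right) \left(3318 + 29494\right) = \left(-33749 + 12484\right) 32812 = \left(-21265\right) 32812 = -697747180$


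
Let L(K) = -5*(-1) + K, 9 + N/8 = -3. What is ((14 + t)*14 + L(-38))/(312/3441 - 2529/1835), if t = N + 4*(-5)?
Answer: 3075032445/2709923 ≈ 1134.7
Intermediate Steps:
N = -96 (N = -72 + 8*(-3) = -72 - 24 = -96)
t = -116 (t = -96 + 4*(-5) = -96 - 20 = -116)
L(K) = 5 + K
((14 + t)*14 + L(-38))/(312/3441 - 2529/1835) = ((14 - 116)*14 + (5 - 38))/(312/3441 - 2529/1835) = (-102*14 - 33)/(312*(1/3441) - 2529*1/1835) = (-1428 - 33)/(104/1147 - 2529/1835) = -1461/(-2709923/2104745) = -1461*(-2104745/2709923) = 3075032445/2709923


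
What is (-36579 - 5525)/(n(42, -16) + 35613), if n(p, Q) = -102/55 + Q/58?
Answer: -67155880/56799337 ≈ -1.1823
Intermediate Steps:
n(p, Q) = -102/55 + Q/58 (n(p, Q) = -102*1/55 + Q*(1/58) = -102/55 + Q/58)
(-36579 - 5525)/(n(42, -16) + 35613) = (-36579 - 5525)/((-102/55 + (1/58)*(-16)) + 35613) = -42104/((-102/55 - 8/29) + 35613) = -42104/(-3398/1595 + 35613) = -42104/56799337/1595 = -42104*1595/56799337 = -67155880/56799337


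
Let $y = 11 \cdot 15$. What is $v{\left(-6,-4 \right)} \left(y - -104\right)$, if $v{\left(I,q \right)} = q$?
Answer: $-1076$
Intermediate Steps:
$y = 165$
$v{\left(-6,-4 \right)} \left(y - -104\right) = - 4 \left(165 - -104\right) = - 4 \left(165 + 104\right) = \left(-4\right) 269 = -1076$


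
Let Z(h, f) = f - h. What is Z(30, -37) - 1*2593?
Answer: -2660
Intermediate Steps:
Z(30, -37) - 1*2593 = (-37 - 1*30) - 1*2593 = (-37 - 30) - 2593 = -67 - 2593 = -2660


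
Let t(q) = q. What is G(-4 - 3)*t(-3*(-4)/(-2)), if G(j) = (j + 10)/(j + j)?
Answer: 9/7 ≈ 1.2857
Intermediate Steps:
G(j) = (10 + j)/(2*j) (G(j) = (10 + j)/((2*j)) = (10 + j)*(1/(2*j)) = (10 + j)/(2*j))
G(-4 - 3)*t(-3*(-4)/(-2)) = ((10 + (-4 - 3))/(2*(-4 - 3)))*(-3*(-4)/(-2)) = ((½)*(10 - 7)/(-7))*(12*(-½)) = ((½)*(-⅐)*3)*(-6) = -3/14*(-6) = 9/7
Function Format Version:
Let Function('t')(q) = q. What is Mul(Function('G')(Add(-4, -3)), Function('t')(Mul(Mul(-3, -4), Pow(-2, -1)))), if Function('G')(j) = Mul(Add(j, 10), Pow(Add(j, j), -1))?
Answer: Rational(9, 7) ≈ 1.2857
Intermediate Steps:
Function('G')(j) = Mul(Rational(1, 2), Pow(j, -1), Add(10, j)) (Function('G')(j) = Mul(Add(10, j), Pow(Mul(2, j), -1)) = Mul(Add(10, j), Mul(Rational(1, 2), Pow(j, -1))) = Mul(Rational(1, 2), Pow(j, -1), Add(10, j)))
Mul(Function('G')(Add(-4, -3)), Function('t')(Mul(Mul(-3, -4), Pow(-2, -1)))) = Mul(Mul(Rational(1, 2), Pow(Add(-4, -3), -1), Add(10, Add(-4, -3))), Mul(Mul(-3, -4), Pow(-2, -1))) = Mul(Mul(Rational(1, 2), Pow(-7, -1), Add(10, -7)), Mul(12, Rational(-1, 2))) = Mul(Mul(Rational(1, 2), Rational(-1, 7), 3), -6) = Mul(Rational(-3, 14), -6) = Rational(9, 7)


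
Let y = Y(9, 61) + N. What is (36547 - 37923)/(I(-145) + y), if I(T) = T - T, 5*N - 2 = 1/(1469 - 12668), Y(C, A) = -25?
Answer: 38524560/688739 ≈ 55.935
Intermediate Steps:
N = 22397/55995 (N = 2/5 + 1/(5*(1469 - 12668)) = 2/5 + (1/5)/(-11199) = 2/5 + (1/5)*(-1/11199) = 2/5 - 1/55995 = 22397/55995 ≈ 0.39998)
y = -1377478/55995 (y = -25 + 22397/55995 = -1377478/55995 ≈ -24.600)
I(T) = 0
(36547 - 37923)/(I(-145) + y) = (36547 - 37923)/(0 - 1377478/55995) = -1376/(-1377478/55995) = -1376*(-55995/1377478) = 38524560/688739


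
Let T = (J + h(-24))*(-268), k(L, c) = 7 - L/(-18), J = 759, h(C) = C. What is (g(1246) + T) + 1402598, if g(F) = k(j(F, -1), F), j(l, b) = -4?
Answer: 10850623/9 ≈ 1.2056e+6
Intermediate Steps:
k(L, c) = 7 + L/18 (k(L, c) = 7 - L*(-1)/18 = 7 - (-1)*L/18 = 7 + L/18)
g(F) = 61/9 (g(F) = 7 + (1/18)*(-4) = 7 - 2/9 = 61/9)
T = -196980 (T = (759 - 24)*(-268) = 735*(-268) = -196980)
(g(1246) + T) + 1402598 = (61/9 - 196980) + 1402598 = -1772759/9 + 1402598 = 10850623/9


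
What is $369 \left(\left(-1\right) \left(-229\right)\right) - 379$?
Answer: $84122$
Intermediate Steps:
$369 \left(\left(-1\right) \left(-229\right)\right) - 379 = 369 \cdot 229 - 379 = 84501 - 379 = 84122$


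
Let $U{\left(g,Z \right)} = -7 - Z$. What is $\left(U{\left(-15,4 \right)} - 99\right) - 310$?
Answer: $-420$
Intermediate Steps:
$\left(U{\left(-15,4 \right)} - 99\right) - 310 = \left(\left(-7 - 4\right) - 99\right) - 310 = \left(-11 - 99\right) - 310 = -110 - 310 = -420$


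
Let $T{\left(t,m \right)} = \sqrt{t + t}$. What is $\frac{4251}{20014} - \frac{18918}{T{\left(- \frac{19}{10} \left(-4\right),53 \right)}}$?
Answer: $\frac{4251}{20014} - \frac{9459 \sqrt{95}}{19} \approx -4852.2$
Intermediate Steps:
$T{\left(t,m \right)} = \sqrt{2} \sqrt{t}$ ($T{\left(t,m \right)} = \sqrt{2 t} = \sqrt{2} \sqrt{t}$)
$\frac{4251}{20014} - \frac{18918}{T{\left(- \frac{19}{10} \left(-4\right),53 \right)}} = \frac{4251}{20014} - \frac{18918}{\sqrt{2} \sqrt{- \frac{19}{10} \left(-4\right)}} = 4251 \cdot \frac{1}{20014} - \frac{18918}{\sqrt{2} \sqrt{\left(-19\right) \frac{1}{10} \left(-4\right)}} = \frac{4251}{20014} - \frac{18918}{\sqrt{2} \sqrt{\left(- \frac{19}{10}\right) \left(-4\right)}} = \frac{4251}{20014} - \frac{18918}{\sqrt{2} \sqrt{\frac{38}{5}}} = \frac{4251}{20014} - \frac{18918}{\sqrt{2} \frac{\sqrt{190}}{5}} = \frac{4251}{20014} - \frac{18918}{\frac{2}{5} \sqrt{95}} = \frac{4251}{20014} - 18918 \frac{\sqrt{95}}{38} = \frac{4251}{20014} - \frac{9459 \sqrt{95}}{19}$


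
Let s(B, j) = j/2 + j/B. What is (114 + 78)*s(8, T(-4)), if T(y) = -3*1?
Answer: -360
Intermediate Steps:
T(y) = -3
s(B, j) = j/2 + j/B (s(B, j) = j*(½) + j/B = j/2 + j/B)
(114 + 78)*s(8, T(-4)) = (114 + 78)*((½)*(-3) - 3/8) = 192*(-3/2 - 3*⅛) = 192*(-3/2 - 3/8) = 192*(-15/8) = -360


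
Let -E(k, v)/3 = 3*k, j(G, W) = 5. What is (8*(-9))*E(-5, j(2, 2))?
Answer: -3240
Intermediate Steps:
E(k, v) = -9*k
(8*(-9))*E(-5, j(2, 2)) = (8*(-9))*(-9*(-5)) = -72*45 = -3240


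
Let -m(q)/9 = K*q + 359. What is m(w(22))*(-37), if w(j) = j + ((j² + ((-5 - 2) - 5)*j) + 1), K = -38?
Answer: -2955375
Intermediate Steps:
w(j) = 1 + j² - 11*j (w(j) = j + ((j² + (-7 - 5)*j) + 1) = j + ((j² - 12*j) + 1) = j + (1 + j² - 12*j) = 1 + j² - 11*j)
m(q) = -3231 + 342*q (m(q) = -9*(-38*q + 359) = -9*(359 - 38*q) = -3231 + 342*q)
m(w(22))*(-37) = (-3231 + 342*(1 + 22² - 11*22))*(-37) = (-3231 + 342*(1 + 484 - 242))*(-37) = (-3231 + 342*243)*(-37) = (-3231 + 83106)*(-37) = 79875*(-37) = -2955375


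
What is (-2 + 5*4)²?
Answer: 324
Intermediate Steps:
(-2 + 5*4)² = (-2 + 20)² = 18² = 324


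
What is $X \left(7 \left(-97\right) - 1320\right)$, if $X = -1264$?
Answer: $2526736$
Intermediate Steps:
$X \left(7 \left(-97\right) - 1320\right) = - 1264 \left(7 \left(-97\right) - 1320\right) = - 1264 \left(-679 - 1320\right) = \left(-1264\right) \left(-1999\right) = 2526736$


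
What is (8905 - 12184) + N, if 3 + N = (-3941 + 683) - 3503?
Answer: -10043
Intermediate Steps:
N = -6764 (N = -3 + ((-3941 + 683) - 3503) = -3 + (-3258 - 3503) = -3 - 6761 = -6764)
(8905 - 12184) + N = (8905 - 12184) - 6764 = -3279 - 6764 = -10043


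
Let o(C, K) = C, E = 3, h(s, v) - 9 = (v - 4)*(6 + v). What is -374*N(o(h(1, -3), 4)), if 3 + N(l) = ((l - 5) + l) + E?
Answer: 10846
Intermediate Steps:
h(s, v) = 9 + (-4 + v)*(6 + v) (h(s, v) = 9 + (v - 4)*(6 + v) = 9 + (-4 + v)*(6 + v))
N(l) = -5 + 2*l (N(l) = -3 + (((l - 5) + l) + 3) = -3 + (((-5 + l) + l) + 3) = -3 + ((-5 + 2*l) + 3) = -3 + (-2 + 2*l) = -5 + 2*l)
-374*N(o(h(1, -3), 4)) = -374*(-5 + 2*(-15 + (-3)**2 + 2*(-3))) = -374*(-5 + 2*(-15 + 9 - 6)) = -374*(-5 + 2*(-12)) = -374*(-5 - 24) = -374*(-29) = 10846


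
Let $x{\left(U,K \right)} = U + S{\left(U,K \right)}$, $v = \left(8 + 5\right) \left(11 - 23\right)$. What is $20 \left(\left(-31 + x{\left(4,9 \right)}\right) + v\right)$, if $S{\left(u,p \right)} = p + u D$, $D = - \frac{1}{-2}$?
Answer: $-3440$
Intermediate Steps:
$D = \frac{1}{2}$ ($D = \left(-1\right) \left(- \frac{1}{2}\right) = \frac{1}{2} \approx 0.5$)
$v = -156$ ($v = 13 \left(-12\right) = -156$)
$S{\left(u,p \right)} = p + \frac{u}{2}$ ($S{\left(u,p \right)} = p + u \frac{1}{2} = p + \frac{u}{2}$)
$x{\left(U,K \right)} = K + \frac{3 U}{2}$ ($x{\left(U,K \right)} = U + \left(K + \frac{U}{2}\right) = K + \frac{3 U}{2}$)
$20 \left(\left(-31 + x{\left(4,9 \right)}\right) + v\right) = 20 \left(\left(-31 + \left(9 + \frac{3}{2} \cdot 4\right)\right) - 156\right) = 20 \left(\left(-31 + \left(9 + 6\right)\right) - 156\right) = 20 \left(\left(-31 + 15\right) - 156\right) = 20 \left(-16 - 156\right) = 20 \left(-172\right) = -3440$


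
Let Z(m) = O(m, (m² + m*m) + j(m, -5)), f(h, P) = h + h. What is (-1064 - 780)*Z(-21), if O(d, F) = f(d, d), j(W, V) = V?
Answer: 77448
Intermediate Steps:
f(h, P) = 2*h
O(d, F) = 2*d
Z(m) = 2*m
(-1064 - 780)*Z(-21) = (-1064 - 780)*(2*(-21)) = -1844*(-42) = 77448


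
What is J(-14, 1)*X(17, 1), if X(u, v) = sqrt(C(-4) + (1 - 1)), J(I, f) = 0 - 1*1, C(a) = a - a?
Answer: 0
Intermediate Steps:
C(a) = 0
J(I, f) = -1 (J(I, f) = 0 - 1 = -1)
X(u, v) = 0 (X(u, v) = sqrt(0 + (1 - 1)) = sqrt(0 + 0) = sqrt(0) = 0)
J(-14, 1)*X(17, 1) = -1*0 = 0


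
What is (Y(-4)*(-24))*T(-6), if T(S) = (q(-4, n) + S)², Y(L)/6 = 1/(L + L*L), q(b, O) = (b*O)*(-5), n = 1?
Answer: -2352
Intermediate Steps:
q(b, O) = -5*O*b (q(b, O) = (O*b)*(-5) = -5*O*b)
Y(L) = 6/(L + L²) (Y(L) = 6/(L + L*L) = 6/(L + L²))
T(S) = (20 + S)² (T(S) = (-5*1*(-4) + S)² = (20 + S)²)
(Y(-4)*(-24))*T(-6) = ((6/(-4*(1 - 4)))*(-24))*(20 - 6)² = ((6*(-¼)/(-3))*(-24))*14² = ((6*(-¼)*(-⅓))*(-24))*196 = ((½)*(-24))*196 = -12*196 = -2352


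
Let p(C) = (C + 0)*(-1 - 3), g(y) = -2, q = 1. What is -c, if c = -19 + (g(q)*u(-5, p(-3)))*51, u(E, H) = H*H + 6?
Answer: 15319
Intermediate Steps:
p(C) = -4*C (p(C) = C*(-4) = -4*C)
u(E, H) = 6 + H² (u(E, H) = H² + 6 = 6 + H²)
c = -15319 (c = -19 - 2*(6 + (-4*(-3))²)*51 = -19 - 2*(6 + 12²)*51 = -19 - 2*(6 + 144)*51 = -19 - 2*150*51 = -19 - 300*51 = -19 - 15300 = -15319)
-c = -1*(-15319) = 15319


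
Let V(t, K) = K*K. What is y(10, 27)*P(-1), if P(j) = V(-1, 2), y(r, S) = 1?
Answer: 4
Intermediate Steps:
V(t, K) = K²
P(j) = 4 (P(j) = 2² = 4)
y(10, 27)*P(-1) = 1*4 = 4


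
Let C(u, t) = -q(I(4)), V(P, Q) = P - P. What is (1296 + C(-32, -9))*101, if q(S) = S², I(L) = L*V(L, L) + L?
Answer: 129280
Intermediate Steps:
V(P, Q) = 0
I(L) = L (I(L) = L*0 + L = 0 + L = L)
C(u, t) = -16 (C(u, t) = -1*4² = -1*16 = -16)
(1296 + C(-32, -9))*101 = (1296 - 16)*101 = 1280*101 = 129280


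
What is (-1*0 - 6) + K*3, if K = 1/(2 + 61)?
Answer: -125/21 ≈ -5.9524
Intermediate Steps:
K = 1/63 ≈ 0.015873
(-1*0 - 6) + K*3 = (-1*0 - 6) + (1/63)*3 = (0 - 6) + 1/21 = -6 + 1/21 = -125/21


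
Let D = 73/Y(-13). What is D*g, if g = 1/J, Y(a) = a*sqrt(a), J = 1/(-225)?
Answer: -16425*I*sqrt(13)/169 ≈ -350.42*I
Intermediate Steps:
J = -1/225 ≈ -0.0044444
Y(a) = a**(3/2)
D = 73*I*sqrt(13)/169 (D = 73/((-13)**(3/2)) = 73/((-13*I*sqrt(13))) = 73*(I*sqrt(13)/169) = 73*I*sqrt(13)/169 ≈ 1.5574*I)
g = -225 (g = 1/(-1/225) = -225)
D*g = (73*I*sqrt(13)/169)*(-225) = -16425*I*sqrt(13)/169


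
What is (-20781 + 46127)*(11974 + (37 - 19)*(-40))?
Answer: 285243884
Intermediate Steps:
(-20781 + 46127)*(11974 + (37 - 19)*(-40)) = 25346*(11974 + 18*(-40)) = 25346*(11974 - 720) = 25346*11254 = 285243884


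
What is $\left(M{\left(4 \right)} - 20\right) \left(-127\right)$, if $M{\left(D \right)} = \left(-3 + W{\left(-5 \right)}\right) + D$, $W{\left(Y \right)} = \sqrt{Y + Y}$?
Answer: $2413 - 127 i \sqrt{10} \approx 2413.0 - 401.61 i$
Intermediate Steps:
$W{\left(Y \right)} = \sqrt{2} \sqrt{Y}$ ($W{\left(Y \right)} = \sqrt{2 Y} = \sqrt{2} \sqrt{Y}$)
$M{\left(D \right)} = -3 + D + i \sqrt{10}$ ($M{\left(D \right)} = \left(-3 + \sqrt{2} \sqrt{-5}\right) + D = \left(-3 + \sqrt{2} i \sqrt{5}\right) + D = \left(-3 + i \sqrt{10}\right) + D = -3 + D + i \sqrt{10}$)
$\left(M{\left(4 \right)} - 20\right) \left(-127\right) = \left(\left(-3 + 4 + i \sqrt{10}\right) - 20\right) \left(-127\right) = \left(\left(1 + i \sqrt{10}\right) - 20\right) \left(-127\right) = \left(-19 + i \sqrt{10}\right) \left(-127\right) = 2413 - 127 i \sqrt{10}$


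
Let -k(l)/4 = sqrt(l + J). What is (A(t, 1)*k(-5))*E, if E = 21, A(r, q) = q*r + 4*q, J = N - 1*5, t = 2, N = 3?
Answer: -504*I*sqrt(7) ≈ -1333.5*I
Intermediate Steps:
J = -2 (J = 3 - 1*5 = 3 - 5 = -2)
A(r, q) = 4*q + q*r
k(l) = -4*sqrt(-2 + l) (k(l) = -4*sqrt(l - 2) = -4*sqrt(-2 + l))
(A(t, 1)*k(-5))*E = ((1*(4 + 2))*(-4*sqrt(-2 - 5)))*21 = ((1*6)*(-4*I*sqrt(7)))*21 = (6*(-4*I*sqrt(7)))*21 = -24*I*sqrt(7)*21 = -504*I*sqrt(7)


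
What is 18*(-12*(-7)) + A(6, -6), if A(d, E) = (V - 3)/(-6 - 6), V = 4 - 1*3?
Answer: 9073/6 ≈ 1512.2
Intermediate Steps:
V = 1 (V = 4 - 3 = 1)
A(d, E) = 1/6 (A(d, E) = (1 - 3)/(-6 - 6) = -2/(-12) = -2*(-1/12) = 1/6)
18*(-12*(-7)) + A(6, -6) = 18*(-12*(-7)) + 1/6 = 18*84 + 1/6 = 1512 + 1/6 = 9073/6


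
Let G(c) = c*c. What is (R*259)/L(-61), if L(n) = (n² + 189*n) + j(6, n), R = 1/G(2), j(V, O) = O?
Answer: -259/31476 ≈ -0.0082285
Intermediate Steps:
G(c) = c²
R = ¼ (R = 1/(2²) = 1/4 = ¼ ≈ 0.25000)
L(n) = n² + 190*n (L(n) = (n² + 189*n) + n = n² + 190*n)
(R*259)/L(-61) = ((¼)*259)/((-61*(190 - 61))) = 259/(4*((-61*129))) = (259/4)/(-7869) = (259/4)*(-1/7869) = -259/31476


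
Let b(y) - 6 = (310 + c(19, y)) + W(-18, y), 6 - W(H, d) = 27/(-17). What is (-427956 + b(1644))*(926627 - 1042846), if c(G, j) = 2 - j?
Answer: 848127328635/17 ≈ 4.9890e+10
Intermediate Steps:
W(H, d) = 129/17 (W(H, d) = 6 - 27/(-17) = 6 - 27*(-1)/17 = 6 - 1*(-27/17) = 6 + 27/17 = 129/17)
b(y) = 5535/17 - y (b(y) = 6 + ((310 + (2 - y)) + 129/17) = 6 + ((312 - y) + 129/17) = 6 + (5433/17 - y) = 5535/17 - y)
(-427956 + b(1644))*(926627 - 1042846) = (-427956 + (5535/17 - 1*1644))*(926627 - 1042846) = (-427956 + (5535/17 - 1644))*(-116219) = (-427956 - 22413/17)*(-116219) = -7297665/17*(-116219) = 848127328635/17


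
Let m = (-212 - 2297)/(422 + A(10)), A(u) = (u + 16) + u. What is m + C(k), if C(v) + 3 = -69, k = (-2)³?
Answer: -35485/458 ≈ -77.478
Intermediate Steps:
A(u) = 16 + 2*u (A(u) = (16 + u) + u = 16 + 2*u)
k = -8
m = -2509/458 (m = (-212 - 2297)/(422 + (16 + 2*10)) = -2509/(422 + (16 + 20)) = -2509/(422 + 36) = -2509/458 ≈ -5.4782)
C(v) = -72 (C(v) = -3 - 69 = -72)
m + C(k) = -2509/458 - 72 = -35485/458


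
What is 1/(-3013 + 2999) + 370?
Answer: 5179/14 ≈ 369.93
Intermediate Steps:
1/(-3013 + 2999) + 370 = 1/(-14) + 370 = -1/14 + 370 = 5179/14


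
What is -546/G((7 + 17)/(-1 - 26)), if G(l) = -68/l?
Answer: -364/51 ≈ -7.1373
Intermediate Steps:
-546/G((7 + 17)/(-1 - 26)) = -546*(-(7 + 17)/(68*(-1 - 26))) = -546/((-68/(24/(-27)))) = -546/((-68/(24*(-1/27)))) = -546/((-68/(-8/9))) = -546/((-68*(-9/8))) = -546/153/2 = -546*2/153 = -364/51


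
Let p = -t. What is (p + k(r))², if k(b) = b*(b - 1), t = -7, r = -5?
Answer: 1369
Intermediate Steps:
k(b) = b*(-1 + b)
p = 7 (p = -1*(-7) = 7)
(p + k(r))² = (7 - 5*(-1 - 5))² = (7 - 5*(-6))² = (7 + 30)² = 37² = 1369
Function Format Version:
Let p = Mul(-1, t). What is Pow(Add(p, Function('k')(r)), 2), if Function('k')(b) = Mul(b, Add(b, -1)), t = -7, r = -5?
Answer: 1369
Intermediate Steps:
Function('k')(b) = Mul(b, Add(-1, b))
p = 7 (p = Mul(-1, -7) = 7)
Pow(Add(p, Function('k')(r)), 2) = Pow(Add(7, Mul(-5, Add(-1, -5))), 2) = Pow(Add(7, Mul(-5, -6)), 2) = Pow(Add(7, 30), 2) = Pow(37, 2) = 1369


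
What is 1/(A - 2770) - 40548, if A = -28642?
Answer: -1273693777/31412 ≈ -40548.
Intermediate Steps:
1/(A - 2770) - 40548 = 1/(-28642 - 2770) - 40548 = 1/(-31412) - 40548 = -1/31412 - 40548 = -1273693777/31412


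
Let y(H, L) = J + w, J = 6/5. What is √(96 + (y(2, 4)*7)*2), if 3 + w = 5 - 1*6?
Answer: 2*√355/5 ≈ 7.5366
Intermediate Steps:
w = -4 (w = -3 + (5 - 1*6) = -3 + (5 - 6) = -3 - 1 = -4)
J = 6/5 (J = 6*(⅕) = 6/5 ≈ 1.2000)
y(H, L) = -14/5 (y(H, L) = 6/5 - 4 = -14/5)
√(96 + (y(2, 4)*7)*2) = √(96 - 14/5*7*2) = √(96 - 98/5*2) = √(96 - 196/5) = √(284/5) = 2*√355/5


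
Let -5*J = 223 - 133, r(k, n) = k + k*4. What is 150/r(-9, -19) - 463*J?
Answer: 24992/3 ≈ 8330.7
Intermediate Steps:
r(k, n) = 5*k (r(k, n) = k + 4*k = 5*k)
J = -18 (J = -(223 - 133)/5 = -1/5*90 = -18)
150/r(-9, -19) - 463*J = 150/((5*(-9))) - 463*(-18) = 150/(-45) + 8334 = 150*(-1/45) + 8334 = -10/3 + 8334 = 24992/3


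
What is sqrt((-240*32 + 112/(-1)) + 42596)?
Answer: 2*sqrt(8701) ≈ 186.56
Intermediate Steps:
sqrt((-240*32 + 112/(-1)) + 42596) = sqrt((-48*160 + 112*(-1)) + 42596) = sqrt((-7680 - 112) + 42596) = sqrt(-7792 + 42596) = sqrt(34804) = 2*sqrt(8701)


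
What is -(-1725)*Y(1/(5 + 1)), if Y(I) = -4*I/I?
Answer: -6900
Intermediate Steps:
Y(I) = -4 (Y(I) = -4*1 = -4)
-(-1725)*Y(1/(5 + 1)) = -(-1725)*(-4) = -575*12 = -6900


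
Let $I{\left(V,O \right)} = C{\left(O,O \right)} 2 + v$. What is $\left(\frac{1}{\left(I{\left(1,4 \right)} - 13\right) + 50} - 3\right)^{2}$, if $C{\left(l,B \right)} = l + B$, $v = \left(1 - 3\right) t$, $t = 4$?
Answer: $\frac{17956}{2025} \approx 8.8672$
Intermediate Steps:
$v = -8$ ($v = \left(1 - 3\right) 4 = \left(-2\right) 4 = -8$)
$C{\left(l,B \right)} = B + l$
$I{\left(V,O \right)} = -8 + 4 O$ ($I{\left(V,O \right)} = \left(O + O\right) 2 - 8 = 2 O 2 - 8 = 4 O - 8 = -8 + 4 O$)
$\left(\frac{1}{\left(I{\left(1,4 \right)} - 13\right) + 50} - 3\right)^{2} = \left(\frac{1}{\left(\left(-8 + 4 \cdot 4\right) - 13\right) + 50} - 3\right)^{2} = \left(\frac{1}{\left(\left(-8 + 16\right) - 13\right) + 50} - 3\right)^{2} = \left(\frac{1}{\left(8 - 13\right) + 50} - 3\right)^{2} = \left(\frac{1}{-5 + 50} - 3\right)^{2} = \left(\frac{1}{45} - 3\right)^{2} = \left(- \frac{134}{45}\right)^{2} = \frac{17956}{2025}$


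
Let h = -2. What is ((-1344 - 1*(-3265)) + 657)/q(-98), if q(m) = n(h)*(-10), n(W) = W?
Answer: 1289/10 ≈ 128.90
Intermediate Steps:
q(m) = 20 (q(m) = -2*(-10) = 20)
((-1344 - 1*(-3265)) + 657)/q(-98) = ((-1344 - 1*(-3265)) + 657)/20 = ((-1344 + 3265) + 657)*(1/20) = (1921 + 657)*(1/20) = 2578*(1/20) = 1289/10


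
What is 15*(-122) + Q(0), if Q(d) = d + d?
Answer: -1830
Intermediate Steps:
Q(d) = 2*d
15*(-122) + Q(0) = 15*(-122) + 2*0 = -1830 + 0 = -1830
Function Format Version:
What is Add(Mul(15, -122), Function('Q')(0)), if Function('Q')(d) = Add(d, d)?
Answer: -1830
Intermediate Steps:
Function('Q')(d) = Mul(2, d)
Add(Mul(15, -122), Function('Q')(0)) = Add(Mul(15, -122), Mul(2, 0)) = Add(-1830, 0) = -1830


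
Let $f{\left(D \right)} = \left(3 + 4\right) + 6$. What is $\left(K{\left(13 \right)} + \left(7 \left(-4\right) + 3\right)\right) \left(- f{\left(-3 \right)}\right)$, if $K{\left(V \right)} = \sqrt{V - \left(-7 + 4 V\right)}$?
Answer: $325 - 52 i \sqrt{2} \approx 325.0 - 73.539 i$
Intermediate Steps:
$K{\left(V \right)} = \sqrt{7 - 3 V}$ ($K{\left(V \right)} = \sqrt{V - \left(-7 + 4 V\right)} = \sqrt{7 - 3 V}$)
$f{\left(D \right)} = 13$ ($f{\left(D \right)} = 7 + 6 = 13$)
$\left(K{\left(13 \right)} + \left(7 \left(-4\right) + 3\right)\right) \left(- f{\left(-3 \right)}\right) = \left(\sqrt{7 - 39} + \left(7 \left(-4\right) + 3\right)\right) \left(\left(-1\right) 13\right) = \left(\sqrt{7 - 39} + \left(-28 + 3\right)\right) \left(-13\right) = \left(\sqrt{-32} - 25\right) \left(-13\right) = \left(4 i \sqrt{2} - 25\right) \left(-13\right) = \left(-25 + 4 i \sqrt{2}\right) \left(-13\right) = 325 - 52 i \sqrt{2}$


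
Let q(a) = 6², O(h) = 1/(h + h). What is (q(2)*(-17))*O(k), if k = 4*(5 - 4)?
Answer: -153/2 ≈ -76.500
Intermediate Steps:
k = 4 (k = 4*1 = 4)
O(h) = 1/(2*h)
q(a) = 36
(q(2)*(-17))*O(k) = (36*(-17))*((½)/4) = -306/4 = -612*⅛ = -153/2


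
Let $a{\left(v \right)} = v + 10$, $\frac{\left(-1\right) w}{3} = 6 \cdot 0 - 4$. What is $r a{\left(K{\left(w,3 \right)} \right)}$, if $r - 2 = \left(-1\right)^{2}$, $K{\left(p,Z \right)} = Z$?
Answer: $39$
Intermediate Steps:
$w = 12$ ($w = - 3 \left(6 \cdot 0 - 4\right) = - 3 \left(0 - 4\right) = \left(-3\right) \left(-4\right) = 12$)
$a{\left(v \right)} = 10 + v$
$r = 3$ ($r = 2 + \left(-1\right)^{2} = 2 + 1 = 3$)
$r a{\left(K{\left(w,3 \right)} \right)} = 3 \left(10 + 3\right) = 3 \cdot 13 = 39$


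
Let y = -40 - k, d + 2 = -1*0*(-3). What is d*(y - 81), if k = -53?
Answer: 136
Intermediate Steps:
d = -2 (d = -2 - 1*0*(-3) = -2 + 0*(-3) = -2 + 0 = -2)
y = 13 (y = -40 - 1*(-53) = -40 + 53 = 13)
d*(y - 81) = -2*(13 - 81) = -2*(-68) = 136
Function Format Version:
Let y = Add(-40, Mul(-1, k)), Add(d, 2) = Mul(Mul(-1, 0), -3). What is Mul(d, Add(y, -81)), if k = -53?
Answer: 136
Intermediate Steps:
d = -2 (d = Add(-2, Mul(Mul(-1, 0), -3)) = Add(-2, Mul(0, -3)) = Add(-2, 0) = -2)
y = 13 (y = Add(-40, Mul(-1, -53)) = Add(-40, 53) = 13)
Mul(d, Add(y, -81)) = Mul(-2, Add(13, -81)) = Mul(-2, -68) = 136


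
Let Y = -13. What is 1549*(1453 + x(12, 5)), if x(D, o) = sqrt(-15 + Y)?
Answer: 2250697 + 3098*I*sqrt(7) ≈ 2.2507e+6 + 8196.5*I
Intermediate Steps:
x(D, o) = 2*I*sqrt(7) (x(D, o) = sqrt(-15 - 13) = sqrt(-28) = 2*I*sqrt(7))
1549*(1453 + x(12, 5)) = 1549*(1453 + 2*I*sqrt(7)) = 2250697 + 3098*I*sqrt(7)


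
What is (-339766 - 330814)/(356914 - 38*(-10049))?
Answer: -167645/184694 ≈ -0.90769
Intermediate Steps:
(-339766 - 330814)/(356914 - 38*(-10049)) = -670580/(356914 + 381862) = -670580/738776 = -670580*1/738776 = -167645/184694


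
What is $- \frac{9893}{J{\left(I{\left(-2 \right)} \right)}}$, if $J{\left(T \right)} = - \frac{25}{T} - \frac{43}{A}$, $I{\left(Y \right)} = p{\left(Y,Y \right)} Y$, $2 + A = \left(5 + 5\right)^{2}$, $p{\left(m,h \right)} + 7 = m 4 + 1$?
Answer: $\frac{1939028}{261} \approx 7429.2$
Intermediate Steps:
$p{\left(m,h \right)} = -6 + 4 m$ ($p{\left(m,h \right)} = -7 + \left(m 4 + 1\right) = -7 + \left(4 m + 1\right) = -7 + \left(1 + 4 m\right) = -6 + 4 m$)
$A = 98$ ($A = -2 + \left(5 + 5\right)^{2} = -2 + 10^{2} = -2 + 100 = 98$)
$I{\left(Y \right)} = Y \left(-6 + 4 Y\right)$ ($I{\left(Y \right)} = \left(-6 + 4 Y\right) Y = Y \left(-6 + 4 Y\right)$)
$J{\left(T \right)} = - \frac{43}{98} - \frac{25}{T}$ ($J{\left(T \right)} = - \frac{25}{T} - \frac{43}{98} = - \frac{43}{98} - \frac{25}{T}$)
$- \frac{9893}{J{\left(I{\left(-2 \right)} \right)}} = - \frac{9893}{- \frac{43}{98} - \frac{25}{2 \left(-2\right) \left(-3 + 2 \left(-2\right)\right)}} = - \frac{9893}{- \frac{43}{98} - \frac{25}{2 \left(-2\right) \left(-3 - 4\right)}} = - \frac{9893}{- \frac{43}{98} - \frac{25}{2 \left(-2\right) \left(-7\right)}} = - \frac{9893}{- \frac{43}{98} - \frac{25}{28}} = - \frac{9893}{- \frac{261}{196}} = \left(-9893\right) \left(- \frac{196}{261}\right) = \frac{1939028}{261}$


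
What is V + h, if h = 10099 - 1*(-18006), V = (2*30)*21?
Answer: 29365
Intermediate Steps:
V = 1260 (V = 60*21 = 1260)
h = 28105 (h = 10099 + 18006 = 28105)
V + h = 1260 + 28105 = 29365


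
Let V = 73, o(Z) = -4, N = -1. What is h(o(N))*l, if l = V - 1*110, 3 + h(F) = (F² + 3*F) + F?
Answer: 111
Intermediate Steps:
h(F) = -3 + F² + 4*F (h(F) = -3 + ((F² + 3*F) + F) = -3 + (F² + 4*F) = -3 + F² + 4*F)
l = -37 (l = 73 - 1*110 = 73 - 110 = -37)
h(o(N))*l = (-3 + (-4)² + 4*(-4))*(-37) = (-3 + 16 - 16)*(-37) = -3*(-37) = 111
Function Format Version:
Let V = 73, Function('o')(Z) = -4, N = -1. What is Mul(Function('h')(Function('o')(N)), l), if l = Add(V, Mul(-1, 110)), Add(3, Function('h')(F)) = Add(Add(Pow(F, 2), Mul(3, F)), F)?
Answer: 111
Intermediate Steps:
Function('h')(F) = Add(-3, Pow(F, 2), Mul(4, F)) (Function('h')(F) = Add(-3, Add(Add(Pow(F, 2), Mul(3, F)), F)) = Add(-3, Add(Pow(F, 2), Mul(4, F))) = Add(-3, Pow(F, 2), Mul(4, F)))
l = -37 (l = Add(73, Mul(-1, 110)) = Add(73, -110) = -37)
Mul(Function('h')(Function('o')(N)), l) = Mul(Add(-3, Pow(-4, 2), Mul(4, -4)), -37) = Mul(Add(-3, 16, -16), -37) = Mul(-3, -37) = 111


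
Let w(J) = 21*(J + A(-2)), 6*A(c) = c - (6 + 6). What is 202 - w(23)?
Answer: -232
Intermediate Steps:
A(c) = -2 + c/6 (A(c) = (c - (6 + 6))/6 = (c - 1*12)/6 = (c - 12)/6 = (-12 + c)/6 = -2 + c/6)
w(J) = -49 + 21*J (w(J) = 21*(J + (-2 + (⅙)*(-2))) = 21*(J + (-2 - ⅓)) = 21*(J - 7/3) = 21*(-7/3 + J) = -49 + 21*J)
202 - w(23) = 202 - (-49 + 21*23) = 202 - (-49 + 483) = 202 - 1*434 = 202 - 434 = -232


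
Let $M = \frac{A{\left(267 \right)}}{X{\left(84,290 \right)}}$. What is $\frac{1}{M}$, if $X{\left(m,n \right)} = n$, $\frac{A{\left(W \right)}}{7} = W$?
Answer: $\frac{290}{1869} \approx 0.15516$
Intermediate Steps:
$A{\left(W \right)} = 7 W$
$M = \frac{1869}{290}$ ($M = \frac{7 \cdot 267}{290} = 1869 \cdot \frac{1}{290} = \frac{1869}{290} \approx 6.4448$)
$\frac{1}{M} = \frac{1}{\frac{1869}{290}} = \frac{290}{1869}$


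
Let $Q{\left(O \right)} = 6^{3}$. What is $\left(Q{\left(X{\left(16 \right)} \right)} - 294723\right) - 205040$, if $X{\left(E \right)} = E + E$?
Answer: $-499547$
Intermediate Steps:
$X{\left(E \right)} = 2 E$
$Q{\left(O \right)} = 216$
$\left(Q{\left(X{\left(16 \right)} \right)} - 294723\right) - 205040 = \left(216 - 294723\right) - 205040 = -294507 - 205040 = -499547$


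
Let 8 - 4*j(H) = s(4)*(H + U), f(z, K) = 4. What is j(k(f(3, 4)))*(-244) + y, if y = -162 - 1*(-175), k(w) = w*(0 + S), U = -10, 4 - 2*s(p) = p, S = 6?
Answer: -475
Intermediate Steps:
s(p) = 2 - p/2
k(w) = 6*w (k(w) = w*(0 + 6) = w*6 = 6*w)
y = 13 (y = -162 + 175 = 13)
j(H) = 2 (j(H) = 2 - (2 - ½*4)*(H - 10)/4 = 2 - (2 - 2)*(-10 + H)/4 = 2 - 0*(-10 + H) = 2 - ¼*0 = 2 + 0 = 2)
j(k(f(3, 4)))*(-244) + y = 2*(-244) + 13 = -488 + 13 = -475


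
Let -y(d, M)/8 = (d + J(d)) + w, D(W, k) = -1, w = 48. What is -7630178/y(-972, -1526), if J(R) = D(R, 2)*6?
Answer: -3815089/3720 ≈ -1025.6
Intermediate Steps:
J(R) = -6 (J(R) = -1*6 = -6)
y(d, M) = -336 - 8*d (y(d, M) = -8*((d - 6) + 48) = -8*((-6 + d) + 48) = -8*(42 + d) = -336 - 8*d)
-7630178/y(-972, -1526) = -7630178/(-336 - 8*(-972)) = -7630178/(-336 + 7776) = -7630178/7440 = -7630178*1/7440 = -3815089/3720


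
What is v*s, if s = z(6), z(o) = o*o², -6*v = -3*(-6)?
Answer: -648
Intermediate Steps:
v = -3 (v = -(-1)*(-6)/2 = -⅙*18 = -3)
z(o) = o³
s = 216 (s = 6³ = 216)
v*s = -3*216 = -648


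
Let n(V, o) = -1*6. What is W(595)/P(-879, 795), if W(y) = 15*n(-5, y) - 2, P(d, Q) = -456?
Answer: 23/114 ≈ 0.20175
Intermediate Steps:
n(V, o) = -6
W(y) = -92 (W(y) = 15*(-6) - 2 = -90 - 2 = -92)
W(595)/P(-879, 795) = -92/(-456) = -92*(-1/456) = 23/114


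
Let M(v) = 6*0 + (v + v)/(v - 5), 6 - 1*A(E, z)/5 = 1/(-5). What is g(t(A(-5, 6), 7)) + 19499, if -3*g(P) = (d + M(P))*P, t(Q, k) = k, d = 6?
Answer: 58406/3 ≈ 19469.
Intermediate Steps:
A(E, z) = 31 (A(E, z) = 30 - 5/(-5) = 30 - 5*(-⅕) = 30 + 1 = 31)
M(v) = 2*v/(-5 + v) (M(v) = 0 + (2*v)/(-5 + v) = 0 + 2*v/(-5 + v) = 2*v/(-5 + v))
g(P) = -P*(6 + 2*P/(-5 + P))/3 (g(P) = -(6 + 2*P/(-5 + P))*P/3 = -P*(6 + 2*P/(-5 + P))/3)
g(t(A(-5, 6), 7)) + 19499 = (⅔)*7*(15 - 4*7)/(-5 + 7) + 19499 = (⅔)*7*(15 - 28)/2 + 19499 = (⅔)*7*(½)*(-13) + 19499 = -91/3 + 19499 = 58406/3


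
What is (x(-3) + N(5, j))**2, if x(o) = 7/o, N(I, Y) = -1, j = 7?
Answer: 100/9 ≈ 11.111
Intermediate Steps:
(x(-3) + N(5, j))**2 = (7/(-3) - 1)**2 = (7*(-1/3) - 1)**2 = (-7/3 - 1)**2 = (-10/3)**2 = 100/9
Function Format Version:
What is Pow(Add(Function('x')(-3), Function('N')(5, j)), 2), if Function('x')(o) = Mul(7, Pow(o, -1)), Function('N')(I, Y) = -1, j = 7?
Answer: Rational(100, 9) ≈ 11.111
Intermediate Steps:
Pow(Add(Function('x')(-3), Function('N')(5, j)), 2) = Pow(Add(Mul(7, Pow(-3, -1)), -1), 2) = Pow(Add(Mul(7, Rational(-1, 3)), -1), 2) = Pow(Add(Rational(-7, 3), -1), 2) = Pow(Rational(-10, 3), 2) = Rational(100, 9)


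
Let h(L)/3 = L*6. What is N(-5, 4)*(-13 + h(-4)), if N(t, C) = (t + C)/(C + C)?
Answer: 85/8 ≈ 10.625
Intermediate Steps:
h(L) = 18*L (h(L) = 3*(L*6) = 3*(6*L) = 18*L)
N(t, C) = (C + t)/(2*C) (N(t, C) = (C + t)/((2*C)) = (C + t)*(1/(2*C)) = (C + t)/(2*C))
N(-5, 4)*(-13 + h(-4)) = ((1/2)*(4 - 5)/4)*(-13 + 18*(-4)) = ((1/2)*(1/4)*(-1))*(-13 - 72) = -1/8*(-85) = 85/8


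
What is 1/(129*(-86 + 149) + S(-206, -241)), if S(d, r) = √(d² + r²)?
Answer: 8127/65947612 - √100517/65947612 ≈ 0.00011843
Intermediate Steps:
1/(129*(-86 + 149) + S(-206, -241)) = 1/(129*(-86 + 149) + √((-206)² + (-241)²)) = 1/(129*63 + √(42436 + 58081)) = 1/(8127 + √100517)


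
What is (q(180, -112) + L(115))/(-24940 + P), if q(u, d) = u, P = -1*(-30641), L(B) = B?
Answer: 295/5701 ≈ 0.051745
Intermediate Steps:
P = 30641
(q(180, -112) + L(115))/(-24940 + P) = (180 + 115)/(-24940 + 30641) = 295/5701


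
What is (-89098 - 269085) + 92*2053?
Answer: -169307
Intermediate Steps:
(-89098 - 269085) + 92*2053 = -358183 + 188876 = -169307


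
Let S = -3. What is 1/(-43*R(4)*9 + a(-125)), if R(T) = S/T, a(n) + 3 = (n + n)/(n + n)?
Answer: 4/1153 ≈ 0.0034692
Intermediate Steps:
a(n) = -2 (a(n) = -3 + (n + n)/(n + n) = -3 + (2*n)/((2*n)) = -3 + (2*n)*(1/(2*n)) = -3 + 1 = -2)
R(T) = -3/T
1/(-43*R(4)*9 + a(-125)) = 1/(-(-129)/4*9 - 2) = 1/(-43*(-3/4)*9 - 2) = 1/((129/4)*9 - 2) = 1/(1161/4 - 2) = 1/(1153/4) = 4/1153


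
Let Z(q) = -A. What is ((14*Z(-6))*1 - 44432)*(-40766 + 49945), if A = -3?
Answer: -407455810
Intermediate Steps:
Z(q) = 3 (Z(q) = -1*(-3) = 3)
((14*Z(-6))*1 - 44432)*(-40766 + 49945) = ((14*3)*1 - 44432)*(-40766 + 49945) = (42*1 - 44432)*9179 = (42 - 44432)*9179 = -44390*9179 = -407455810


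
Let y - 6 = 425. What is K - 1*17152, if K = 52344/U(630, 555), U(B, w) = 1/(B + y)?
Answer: 55519832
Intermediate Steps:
y = 431 (y = 6 + 425 = 431)
U(B, w) = 1/(431 + B) (U(B, w) = 1/(B + 431) = 1/(431 + B))
K = 55536984 (K = 52344/(1/(431 + 630)) = 52344/(1/1061) = 52344*1061 = 55536984)
K - 1*17152 = 55536984 - 1*17152 = 55536984 - 17152 = 55519832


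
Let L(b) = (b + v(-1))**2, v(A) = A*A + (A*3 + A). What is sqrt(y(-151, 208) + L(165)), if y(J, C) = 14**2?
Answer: 2*sqrt(6610) ≈ 162.60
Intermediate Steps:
y(J, C) = 196
v(A) = A**2 + 4*A (v(A) = A**2 + (3*A + A) = A**2 + 4*A)
L(b) = (-3 + b)**2 (L(b) = (b - (4 - 1))**2 = (b - 1*3)**2 = (b - 3)**2 = (-3 + b)**2)
sqrt(y(-151, 208) + L(165)) = sqrt(196 + (-3 + 165)**2) = sqrt(196 + 162**2) = sqrt(196 + 26244) = sqrt(26440) = 2*sqrt(6610)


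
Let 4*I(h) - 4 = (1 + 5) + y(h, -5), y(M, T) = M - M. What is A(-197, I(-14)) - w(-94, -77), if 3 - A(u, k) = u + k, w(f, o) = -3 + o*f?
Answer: -14075/2 ≈ -7037.5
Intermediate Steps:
y(M, T) = 0
w(f, o) = -3 + f*o
I(h) = 5/2 (I(h) = 1 + ((1 + 5) + 0)/4 = 1 + (6 + 0)/4 = 1 + (1/4)*6 = 1 + 3/2 = 5/2)
A(u, k) = 3 - k - u (A(u, k) = 3 - (u + k) = 3 - (k + u) = 3 + (-k - u) = 3 - k - u)
A(-197, I(-14)) - w(-94, -77) = (3 - 1*5/2 - 1*(-197)) - (-3 - 94*(-77)) = (3 - 5/2 + 197) - (-3 + 7238) = 395/2 - 1*7235 = 395/2 - 7235 = -14075/2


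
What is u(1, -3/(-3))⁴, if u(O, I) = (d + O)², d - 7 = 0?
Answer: 16777216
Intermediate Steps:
d = 7 (d = 7 + 0 = 7)
u(O, I) = (7 + O)²
u(1, -3/(-3))⁴ = ((7 + 1)²)⁴ = (8²)⁴ = 64⁴ = 16777216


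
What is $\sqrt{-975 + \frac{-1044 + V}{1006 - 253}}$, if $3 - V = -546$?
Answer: $\frac{3 i \sqrt{6829710}}{251} \approx 31.236 i$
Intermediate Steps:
$V = 549$ ($V = 3 - -546 = 3 + 546 = 549$)
$\sqrt{-975 + \frac{-1044 + V}{1006 - 253}} = \sqrt{-975 + \frac{-1044 + 549}{1006 - 253}} = \sqrt{-975 - \frac{495}{753}} = \sqrt{-975 - \frac{165}{251}} = \sqrt{- \frac{244890}{251}} = \frac{3 i \sqrt{6829710}}{251}$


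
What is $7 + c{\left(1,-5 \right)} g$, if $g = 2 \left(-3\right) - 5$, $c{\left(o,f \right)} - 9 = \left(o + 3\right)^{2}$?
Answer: $-268$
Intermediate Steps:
$c{\left(o,f \right)} = 9 + \left(3 + o\right)^{2}$ ($c{\left(o,f \right)} = 9 + \left(o + 3\right)^{2} = 9 + \left(3 + o\right)^{2}$)
$g = -11$ ($g = -6 - 5 = -11$)
$7 + c{\left(1,-5 \right)} g = 7 + \left(9 + \left(3 + 1\right)^{2}\right) \left(-11\right) = 7 + \left(9 + 4^{2}\right) \left(-11\right) = 7 + \left(9 + 16\right) \left(-11\right) = 7 + 25 \left(-11\right) = 7 - 275 = -268$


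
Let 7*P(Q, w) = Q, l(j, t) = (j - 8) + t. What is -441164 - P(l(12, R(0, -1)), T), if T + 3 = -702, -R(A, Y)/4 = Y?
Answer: -3088156/7 ≈ -4.4117e+5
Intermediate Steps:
R(A, Y) = -4*Y
l(j, t) = -8 + j + t (l(j, t) = (-8 + j) + t = -8 + j + t)
T = -705 (T = -3 - 702 = -705)
P(Q, w) = Q/7
-441164 - P(l(12, R(0, -1)), T) = -441164 - (-8 + 12 - 4*(-1))/7 = -441164 - (-8 + 12 + 4)/7 = -441164 - 8/7 = -3088156/7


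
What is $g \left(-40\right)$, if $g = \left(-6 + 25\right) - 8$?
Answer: $-440$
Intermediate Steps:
$g = 11$ ($g = 19 - 8 = 11$)
$g \left(-40\right) = 11 \left(-40\right) = -440$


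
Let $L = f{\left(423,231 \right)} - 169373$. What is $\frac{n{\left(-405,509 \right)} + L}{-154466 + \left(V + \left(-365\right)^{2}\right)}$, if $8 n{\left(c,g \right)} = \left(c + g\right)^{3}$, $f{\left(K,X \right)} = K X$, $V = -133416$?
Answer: $- \frac{68948}{154657} \approx -0.44581$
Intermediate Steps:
$L = -71660$ ($L = 423 \cdot 231 - 169373 = 97713 - 169373 = -71660$)
$n{\left(c,g \right)} = \frac{\left(c + g\right)^{3}}{8}$
$\frac{n{\left(-405,509 \right)} + L}{-154466 + \left(V + \left(-365\right)^{2}\right)} = \frac{\frac{\left(-405 + 509\right)^{3}}{8} - 71660}{-154466 - \left(133416 - \left(-365\right)^{2}\right)} = \frac{\frac{104^{3}}{8} - 71660}{-154466 + \left(-133416 + 133225\right)} = \frac{\frac{1}{8} \cdot 1124864 - 71660}{-154466 - 191} = \frac{140608 - 71660}{-154657} = 68948 \left(- \frac{1}{154657}\right) = - \frac{68948}{154657}$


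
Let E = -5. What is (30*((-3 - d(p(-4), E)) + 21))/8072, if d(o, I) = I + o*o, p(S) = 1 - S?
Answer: -15/2018 ≈ -0.0074331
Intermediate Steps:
d(o, I) = I + o²
(30*((-3 - d(p(-4), E)) + 21))/8072 = (30*((-3 - (-5 + (1 - 1*(-4))²)) + 21))/8072 = (30*((-3 - (-5 + (1 + 4)²)) + 21))*(1/8072) = (30*((-3 - (-5 + 5²)) + 21))*(1/8072) = (30*((-3 - (-5 + 25)) + 21))*(1/8072) = (30*((-3 - 1*20) + 21))*(1/8072) = (30*((-3 - 20) + 21))*(1/8072) = (30*(-23 + 21))*(1/8072) = (30*(-2))*(1/8072) = -60*1/8072 = -15/2018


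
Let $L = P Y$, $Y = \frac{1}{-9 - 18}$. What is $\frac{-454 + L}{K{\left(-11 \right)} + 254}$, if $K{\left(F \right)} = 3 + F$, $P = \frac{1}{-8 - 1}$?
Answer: $- \frac{110321}{59778} \approx -1.8455$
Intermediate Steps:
$Y = - \frac{1}{27}$ ($Y = \frac{1}{-27} = - \frac{1}{27} \approx -0.037037$)
$P = - \frac{1}{9}$ ($P = \frac{1}{-9} = - \frac{1}{9} \approx -0.11111$)
$L = \frac{1}{243}$ ($L = \left(- \frac{1}{9}\right) \left(- \frac{1}{27}\right) = \frac{1}{243} \approx 0.0041152$)
$\frac{-454 + L}{K{\left(-11 \right)} + 254} = \frac{-454 + \frac{1}{243}}{\left(3 - 11\right) + 254} = - \frac{110321}{243 \left(-8 + 254\right)} = - \frac{110321}{243 \cdot 246} = \left(- \frac{110321}{243}\right) \frac{1}{246} = - \frac{110321}{59778}$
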